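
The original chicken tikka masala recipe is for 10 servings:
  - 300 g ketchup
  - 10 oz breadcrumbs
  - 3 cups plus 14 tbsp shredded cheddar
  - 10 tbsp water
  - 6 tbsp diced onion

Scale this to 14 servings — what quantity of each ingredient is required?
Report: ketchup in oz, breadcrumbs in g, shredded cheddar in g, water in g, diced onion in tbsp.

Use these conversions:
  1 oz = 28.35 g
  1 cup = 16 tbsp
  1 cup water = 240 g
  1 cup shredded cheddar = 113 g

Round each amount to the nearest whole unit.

ketchup: 15 oz; breadcrumbs: 397 g; shredded cheddar: 613 g; water: 210 g; diced onion: 8 tbsp

Scaling factor: 14/10 = 7/5 = 1.4.
ketchup: 300 g × 7/5 ÷ 28.35 g/oz ≈ 15 oz
breadcrumbs: 10 oz × 7/5 × 28.35 g/oz ≈ 397 g
shredded cheddar: (3 cup + 14 tbsp = 3.875 cup) × 7/5 × 113 g/cup ≈ 613 g
water: 10 tbsp × 7/5 ÷ 16 tbsp/cup × 240 g/cup = 210 g
diced onion: 6 tbsp × 7/5 ≈ 8 tbsp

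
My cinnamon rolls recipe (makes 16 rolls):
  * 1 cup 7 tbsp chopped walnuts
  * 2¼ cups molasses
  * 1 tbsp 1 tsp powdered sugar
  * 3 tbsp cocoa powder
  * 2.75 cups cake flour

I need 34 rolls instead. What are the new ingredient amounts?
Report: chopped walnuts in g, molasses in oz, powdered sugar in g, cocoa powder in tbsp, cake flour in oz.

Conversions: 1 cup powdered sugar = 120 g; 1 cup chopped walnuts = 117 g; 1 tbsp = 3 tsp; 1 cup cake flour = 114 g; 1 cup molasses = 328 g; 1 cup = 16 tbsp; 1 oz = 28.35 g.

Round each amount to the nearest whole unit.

Scaling factor: 34/16 = 17/8 = 2.125.
chopped walnuts: (1 cup + 7 tbsp = 1.4375 cup) × 17/8 × 117 g/cup ≈ 357 g
molasses: 2.25 cup × 17/8 × 328 g/cup ÷ 28.35 g/oz ≈ 55 oz
powdered sugar: (1 tbsp + 1 tsp = 4/3 tbsp) × 17/8 ÷ 16 tbsp/cup × 120 g/cup ≈ 21 g
cocoa powder: 3 tbsp × 17/8 ≈ 6 tbsp
cake flour: 2.75 cup × 17/8 × 114 g/cup ÷ 28.35 g/oz ≈ 23 oz

chopped walnuts: 357 g; molasses: 55 oz; powdered sugar: 21 g; cocoa powder: 6 tbsp; cake flour: 23 oz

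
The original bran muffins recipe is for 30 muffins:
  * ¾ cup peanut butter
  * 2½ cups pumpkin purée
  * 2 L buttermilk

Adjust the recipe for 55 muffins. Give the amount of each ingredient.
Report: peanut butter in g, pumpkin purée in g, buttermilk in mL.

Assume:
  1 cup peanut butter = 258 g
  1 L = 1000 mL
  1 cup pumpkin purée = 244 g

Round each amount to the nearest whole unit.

Scaling factor: 55/30 = 11/6.
peanut butter: 0.75 cup × 11/6 × 258 g/cup ≈ 355 g
pumpkin purée: 2.5 cup × 11/6 × 244 g/cup ≈ 1118 g
buttermilk: 2 L × 11/6 × 1000 mL/L ≈ 3667 mL

peanut butter: 355 g; pumpkin purée: 1118 g; buttermilk: 3667 mL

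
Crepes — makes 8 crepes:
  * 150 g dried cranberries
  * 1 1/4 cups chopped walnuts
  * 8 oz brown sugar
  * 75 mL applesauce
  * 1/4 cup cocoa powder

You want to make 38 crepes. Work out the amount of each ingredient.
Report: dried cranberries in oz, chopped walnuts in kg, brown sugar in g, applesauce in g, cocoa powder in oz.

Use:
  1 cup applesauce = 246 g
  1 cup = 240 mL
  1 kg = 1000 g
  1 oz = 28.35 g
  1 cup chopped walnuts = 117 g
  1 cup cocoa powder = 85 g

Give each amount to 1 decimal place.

Scaling factor: 38/8 = 19/4 = 4.75.
dried cranberries: 150 g × 19/4 ÷ 28.35 g/oz ≈ 25.1 oz
chopped walnuts: 1.25 cup × 19/4 × 117 g/cup ÷ 1000 g/kg ≈ 0.7 kg
brown sugar: 8 oz × 19/4 × 28.35 g/oz = 1077.3 g
applesauce: 75 mL × 19/4 ÷ 240 mL/cup × 246 g/cup ≈ 365.2 g
cocoa powder: 0.25 cup × 19/4 × 85 g/cup ÷ 28.35 g/oz ≈ 3.6 oz

dried cranberries: 25.1 oz; chopped walnuts: 0.7 kg; brown sugar: 1077.3 g; applesauce: 365.2 g; cocoa powder: 3.6 oz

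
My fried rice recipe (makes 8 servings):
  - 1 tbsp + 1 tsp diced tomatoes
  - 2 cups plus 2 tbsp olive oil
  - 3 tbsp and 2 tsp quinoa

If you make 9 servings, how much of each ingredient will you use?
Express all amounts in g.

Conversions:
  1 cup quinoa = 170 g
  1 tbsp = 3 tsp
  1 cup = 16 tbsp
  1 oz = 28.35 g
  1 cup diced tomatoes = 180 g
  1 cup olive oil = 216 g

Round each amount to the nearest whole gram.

Scaling factor: 9/8 = 1.125.
diced tomatoes: (1 tbsp + 1 tsp = 4/3 tbsp) × 9/8 ÷ 16 tbsp/cup × 180 g/cup ≈ 17 g
olive oil: (2 cup + 2 tbsp = 2.125 cup) × 9/8 × 216 g/cup ≈ 516 g
quinoa: (3 tbsp + 2 tsp = 11/3 tbsp) × 9/8 ÷ 16 tbsp/cup × 170 g/cup ≈ 44 g

diced tomatoes: 17 g; olive oil: 516 g; quinoa: 44 g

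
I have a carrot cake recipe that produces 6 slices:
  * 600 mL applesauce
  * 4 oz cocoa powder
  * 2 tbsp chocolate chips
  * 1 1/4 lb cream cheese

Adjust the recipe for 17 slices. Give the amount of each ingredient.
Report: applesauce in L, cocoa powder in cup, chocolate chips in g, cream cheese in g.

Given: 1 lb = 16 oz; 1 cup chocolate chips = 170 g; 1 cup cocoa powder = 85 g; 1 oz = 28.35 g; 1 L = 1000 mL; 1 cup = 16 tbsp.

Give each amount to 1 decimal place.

applesauce: 1.7 L; cocoa powder: 3.8 cup; chocolate chips: 60.2 g; cream cheese: 1606.5 g

Scaling factor: 17/6.
applesauce: 600 mL × 17/6 ÷ 1000 mL/L = 1.7 L
cocoa powder: 4 oz × 17/6 × 28.35 g/oz ÷ 85 g/cup ≈ 3.8 cup
chocolate chips: 2 tbsp × 17/6 ÷ 16 tbsp/cup × 170 g/cup ≈ 60.2 g
cream cheese: 1.25 lb × 17/6 × 16 oz/lb × 28.35 g/oz = 1606.5 g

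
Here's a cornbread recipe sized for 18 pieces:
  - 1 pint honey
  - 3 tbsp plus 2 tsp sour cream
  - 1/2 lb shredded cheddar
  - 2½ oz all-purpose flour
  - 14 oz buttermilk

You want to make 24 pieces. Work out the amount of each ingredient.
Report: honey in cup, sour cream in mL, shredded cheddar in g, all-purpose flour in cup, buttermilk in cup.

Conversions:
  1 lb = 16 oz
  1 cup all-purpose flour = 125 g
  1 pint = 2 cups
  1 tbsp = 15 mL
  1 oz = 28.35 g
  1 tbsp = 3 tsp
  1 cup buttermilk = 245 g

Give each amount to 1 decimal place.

honey: 2.7 cup; sour cream: 73.3 mL; shredded cheddar: 302.4 g; all-purpose flour: 0.8 cup; buttermilk: 2.2 cup

Scaling factor: 24/18 = 4/3.
honey: 1 pint × 4/3 × 2 cup/pint ≈ 2.7 cup
sour cream: (3 tbsp + 2 tsp = 11/3 tbsp) × 4/3 × 15 mL/tbsp ≈ 73.3 mL
shredded cheddar: 0.5 lb × 4/3 × 16 oz/lb × 28.35 g/oz = 302.4 g
all-purpose flour: 2.5 oz × 4/3 × 28.35 g/oz ÷ 125 g/cup ≈ 0.8 cup
buttermilk: 14 oz × 4/3 × 28.35 g/oz ÷ 245 g/cup ≈ 2.2 cup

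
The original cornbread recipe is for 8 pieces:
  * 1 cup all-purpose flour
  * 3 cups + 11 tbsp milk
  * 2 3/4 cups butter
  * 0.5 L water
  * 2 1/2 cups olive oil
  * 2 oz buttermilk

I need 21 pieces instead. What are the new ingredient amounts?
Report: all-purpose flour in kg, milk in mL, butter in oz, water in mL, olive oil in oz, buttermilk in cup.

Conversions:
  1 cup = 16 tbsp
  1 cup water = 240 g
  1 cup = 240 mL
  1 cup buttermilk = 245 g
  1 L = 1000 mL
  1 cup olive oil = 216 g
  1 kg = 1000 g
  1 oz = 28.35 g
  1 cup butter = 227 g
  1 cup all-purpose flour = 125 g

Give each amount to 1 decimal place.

Scaling factor: 21/8 = 2.625.
all-purpose flour: 1 cup × 21/8 × 125 g/cup ÷ 1000 g/kg ≈ 0.3 kg
milk: (3 cup + 11 tbsp = 3.6875 cup) × 21/8 × 240 mL/cup ≈ 2323.1 mL
butter: 2.75 cup × 21/8 × 227 g/cup ÷ 28.35 g/oz ≈ 57.8 oz
water: 0.5 L × 21/8 × 1000 mL/L = 1312.5 mL
olive oil: 2.5 cup × 21/8 × 216 g/cup ÷ 28.35 g/oz = 50.0 oz
buttermilk: 2 oz × 21/8 × 28.35 g/oz ÷ 245 g/cup ≈ 0.6 cup

all-purpose flour: 0.3 kg; milk: 2323.1 mL; butter: 57.8 oz; water: 1312.5 mL; olive oil: 50.0 oz; buttermilk: 0.6 cup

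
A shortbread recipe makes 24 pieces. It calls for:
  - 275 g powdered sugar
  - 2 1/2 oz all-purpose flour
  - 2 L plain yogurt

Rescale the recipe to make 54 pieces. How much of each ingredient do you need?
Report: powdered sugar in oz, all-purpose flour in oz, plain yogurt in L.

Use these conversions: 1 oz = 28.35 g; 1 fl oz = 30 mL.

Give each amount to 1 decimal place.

powdered sugar: 21.8 oz; all-purpose flour: 5.6 oz; plain yogurt: 4.5 L

Scaling factor: 54/24 = 9/4 = 2.25.
powdered sugar: 275 g × 9/4 ÷ 28.35 g/oz ≈ 21.8 oz
all-purpose flour: 2.5 oz × 9/4 ≈ 5.6 oz
plain yogurt: 2 L × 9/4 = 4.5 L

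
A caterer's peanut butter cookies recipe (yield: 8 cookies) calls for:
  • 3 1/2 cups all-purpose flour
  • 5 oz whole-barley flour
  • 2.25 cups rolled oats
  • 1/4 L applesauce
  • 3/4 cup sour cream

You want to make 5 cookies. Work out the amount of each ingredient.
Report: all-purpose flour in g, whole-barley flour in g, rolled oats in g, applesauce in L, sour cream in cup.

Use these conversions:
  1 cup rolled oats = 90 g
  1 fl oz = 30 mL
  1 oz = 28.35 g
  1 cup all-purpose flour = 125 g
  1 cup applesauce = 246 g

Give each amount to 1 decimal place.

all-purpose flour: 273.4 g; whole-barley flour: 88.6 g; rolled oats: 126.6 g; applesauce: 0.2 L; sour cream: 0.5 cup

Scaling factor: 5/8 = 0.625.
all-purpose flour: 3.5 cup × 5/8 × 125 g/cup ≈ 273.4 g
whole-barley flour: 5 oz × 5/8 × 28.35 g/oz ≈ 88.6 g
rolled oats: 2.25 cup × 5/8 × 90 g/cup ≈ 126.6 g
applesauce: 0.25 L × 5/8 ≈ 0.2 L
sour cream: 0.75 cup × 5/8 ≈ 0.5 cup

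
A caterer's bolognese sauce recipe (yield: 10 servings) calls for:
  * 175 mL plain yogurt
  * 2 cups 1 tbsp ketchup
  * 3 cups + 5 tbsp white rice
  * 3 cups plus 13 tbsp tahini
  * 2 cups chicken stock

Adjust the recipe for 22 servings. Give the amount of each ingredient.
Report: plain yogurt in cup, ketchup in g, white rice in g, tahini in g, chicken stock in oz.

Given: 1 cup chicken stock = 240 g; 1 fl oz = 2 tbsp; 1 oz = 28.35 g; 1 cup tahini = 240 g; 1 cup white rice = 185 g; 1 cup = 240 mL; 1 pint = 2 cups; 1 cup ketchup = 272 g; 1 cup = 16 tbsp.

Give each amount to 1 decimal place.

Scaling factor: 22/10 = 11/5 = 2.2.
plain yogurt: 175 mL × 11/5 ÷ 240 mL/cup ≈ 1.6 cup
ketchup: (2 cup + 1 tbsp = 2.0625 cup) × 11/5 × 272 g/cup = 1234.2 g
white rice: (3 cup + 5 tbsp = 3.3125 cup) × 11/5 × 185 g/cup ≈ 1348.2 g
tahini: (3 cup + 13 tbsp = 3.8125 cup) × 11/5 × 240 g/cup = 2013.0 g
chicken stock: 2 cup × 11/5 × 240 g/cup ÷ 28.35 g/oz ≈ 37.2 oz

plain yogurt: 1.6 cup; ketchup: 1234.2 g; white rice: 1348.2 g; tahini: 2013.0 g; chicken stock: 37.2 oz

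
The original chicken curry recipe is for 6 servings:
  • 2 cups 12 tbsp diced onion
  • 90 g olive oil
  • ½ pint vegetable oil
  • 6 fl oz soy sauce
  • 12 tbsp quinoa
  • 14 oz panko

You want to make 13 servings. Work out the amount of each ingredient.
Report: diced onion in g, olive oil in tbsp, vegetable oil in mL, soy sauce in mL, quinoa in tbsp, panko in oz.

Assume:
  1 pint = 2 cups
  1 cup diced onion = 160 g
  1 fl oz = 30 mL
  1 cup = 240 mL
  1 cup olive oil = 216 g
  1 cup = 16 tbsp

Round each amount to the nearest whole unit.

Scaling factor: 13/6.
diced onion: (2 cup + 12 tbsp = 2.75 cup) × 13/6 × 160 g/cup ≈ 953 g
olive oil: 90 g × 13/6 ÷ 216 g/cup × 16 tbsp/cup ≈ 14 tbsp
vegetable oil: 0.5 pint × 13/6 × 2 cup/pint × 240 mL/cup = 520 mL
soy sauce: 6 fl oz × 13/6 × 30 mL/fl oz = 390 mL
quinoa: 12 tbsp × 13/6 = 26 tbsp
panko: 14 oz × 13/6 ≈ 30 oz

diced onion: 953 g; olive oil: 14 tbsp; vegetable oil: 520 mL; soy sauce: 390 mL; quinoa: 26 tbsp; panko: 30 oz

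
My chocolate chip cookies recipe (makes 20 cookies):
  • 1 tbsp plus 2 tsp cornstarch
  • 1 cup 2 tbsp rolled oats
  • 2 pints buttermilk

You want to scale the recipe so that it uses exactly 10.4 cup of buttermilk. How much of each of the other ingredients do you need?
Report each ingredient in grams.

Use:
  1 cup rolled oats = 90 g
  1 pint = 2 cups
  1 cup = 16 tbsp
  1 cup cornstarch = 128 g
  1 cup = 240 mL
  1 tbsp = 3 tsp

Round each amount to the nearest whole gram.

cornstarch: 35 g; rolled oats: 263 g

The original recipe has 4 cup of buttermilk, so the scaling factor is 10.4 ÷ 4 = 13/5 = 2.6.
cornstarch: (1 tbsp + 2 tsp = 5/3 tbsp) × 13/5 ÷ 16 tbsp/cup × 128 g/cup ≈ 35 g
rolled oats: (1 cup + 2 tbsp = 1.125 cup) × 13/5 × 90 g/cup ≈ 263 g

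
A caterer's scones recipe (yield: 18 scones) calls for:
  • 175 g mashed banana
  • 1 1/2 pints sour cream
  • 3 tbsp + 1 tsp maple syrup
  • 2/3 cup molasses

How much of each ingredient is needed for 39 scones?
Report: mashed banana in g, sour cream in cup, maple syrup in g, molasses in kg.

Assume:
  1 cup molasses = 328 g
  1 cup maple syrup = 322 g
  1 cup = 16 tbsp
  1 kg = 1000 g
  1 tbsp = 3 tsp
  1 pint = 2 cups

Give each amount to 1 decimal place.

Scaling factor: 39/18 = 13/6.
mashed banana: 175 g × 13/6 ≈ 379.2 g
sour cream: 1.5 pint × 13/6 × 2 cup/pint = 6.5 cup
maple syrup: (3 tbsp + 1 tsp = 10/3 tbsp) × 13/6 ÷ 16 tbsp/cup × 322 g/cup ≈ 145.3 g
molasses: 2/3 cup × 13/6 × 328 g/cup ÷ 1000 g/kg ≈ 0.5 kg

mashed banana: 379.2 g; sour cream: 6.5 cup; maple syrup: 145.3 g; molasses: 0.5 kg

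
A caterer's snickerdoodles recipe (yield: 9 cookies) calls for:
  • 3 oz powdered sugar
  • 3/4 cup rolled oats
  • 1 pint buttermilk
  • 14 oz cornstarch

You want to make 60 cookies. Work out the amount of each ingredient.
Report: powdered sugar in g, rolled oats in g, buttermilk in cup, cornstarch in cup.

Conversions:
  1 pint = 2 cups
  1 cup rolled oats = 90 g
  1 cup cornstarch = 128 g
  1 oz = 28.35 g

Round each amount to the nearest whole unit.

powdered sugar: 567 g; rolled oats: 450 g; buttermilk: 13 cup; cornstarch: 21 cup

Scaling factor: 60/9 = 20/3.
powdered sugar: 3 oz × 20/3 × 28.35 g/oz = 567 g
rolled oats: 0.75 cup × 20/3 × 90 g/cup = 450 g
buttermilk: 1 pint × 20/3 × 2 cup/pint ≈ 13 cup
cornstarch: 14 oz × 20/3 × 28.35 g/oz ÷ 128 g/cup ≈ 21 cup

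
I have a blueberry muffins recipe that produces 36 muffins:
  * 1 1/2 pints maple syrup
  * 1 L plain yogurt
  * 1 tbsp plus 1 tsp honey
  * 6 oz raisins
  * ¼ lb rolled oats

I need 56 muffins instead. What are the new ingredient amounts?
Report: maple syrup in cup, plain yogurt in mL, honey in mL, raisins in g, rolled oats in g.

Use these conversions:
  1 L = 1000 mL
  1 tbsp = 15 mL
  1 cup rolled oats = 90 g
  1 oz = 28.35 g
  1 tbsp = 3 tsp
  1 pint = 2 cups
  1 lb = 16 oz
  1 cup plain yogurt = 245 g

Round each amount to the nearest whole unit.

Scaling factor: 56/36 = 14/9.
maple syrup: 1.5 pint × 14/9 × 2 cup/pint ≈ 5 cup
plain yogurt: 1 L × 14/9 × 1000 mL/L ≈ 1556 mL
honey: (1 tbsp + 1 tsp = 4/3 tbsp) × 14/9 × 15 mL/tbsp ≈ 31 mL
raisins: 6 oz × 14/9 × 28.35 g/oz ≈ 265 g
rolled oats: 0.25 lb × 14/9 × 16 oz/lb × 28.35 g/oz ≈ 176 g

maple syrup: 5 cup; plain yogurt: 1556 mL; honey: 31 mL; raisins: 265 g; rolled oats: 176 g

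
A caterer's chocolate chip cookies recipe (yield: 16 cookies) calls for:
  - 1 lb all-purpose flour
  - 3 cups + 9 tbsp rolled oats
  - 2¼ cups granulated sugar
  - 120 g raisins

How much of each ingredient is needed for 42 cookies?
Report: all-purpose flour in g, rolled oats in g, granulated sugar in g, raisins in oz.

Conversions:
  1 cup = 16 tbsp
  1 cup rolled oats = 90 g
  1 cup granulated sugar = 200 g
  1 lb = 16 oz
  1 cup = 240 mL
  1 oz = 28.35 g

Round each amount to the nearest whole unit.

all-purpose flour: 1191 g; rolled oats: 842 g; granulated sugar: 1181 g; raisins: 11 oz

Scaling factor: 42/16 = 21/8 = 2.625.
all-purpose flour: 1 lb × 21/8 × 16 oz/lb × 28.35 g/oz ≈ 1191 g
rolled oats: (3 cup + 9 tbsp = 3.5625 cup) × 21/8 × 90 g/cup ≈ 842 g
granulated sugar: 2.25 cup × 21/8 × 200 g/cup ≈ 1181 g
raisins: 120 g × 21/8 ÷ 28.35 g/oz ≈ 11 oz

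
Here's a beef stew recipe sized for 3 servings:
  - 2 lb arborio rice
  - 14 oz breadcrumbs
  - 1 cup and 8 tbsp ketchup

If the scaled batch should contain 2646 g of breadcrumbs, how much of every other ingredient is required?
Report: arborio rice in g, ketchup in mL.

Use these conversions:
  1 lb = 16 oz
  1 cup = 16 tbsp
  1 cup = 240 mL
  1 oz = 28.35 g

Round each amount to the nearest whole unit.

The original recipe has 396.9 g of breadcrumbs, so the scaling factor is 2646 ÷ 396.9 = 20/3.
arborio rice: 2 lb × 20/3 × 16 oz/lb × 28.35 g/oz = 6048 g
ketchup: (1 cup + 8 tbsp = 1.5 cup) × 20/3 × 240 mL/cup = 2400 mL

arborio rice: 6048 g; ketchup: 2400 mL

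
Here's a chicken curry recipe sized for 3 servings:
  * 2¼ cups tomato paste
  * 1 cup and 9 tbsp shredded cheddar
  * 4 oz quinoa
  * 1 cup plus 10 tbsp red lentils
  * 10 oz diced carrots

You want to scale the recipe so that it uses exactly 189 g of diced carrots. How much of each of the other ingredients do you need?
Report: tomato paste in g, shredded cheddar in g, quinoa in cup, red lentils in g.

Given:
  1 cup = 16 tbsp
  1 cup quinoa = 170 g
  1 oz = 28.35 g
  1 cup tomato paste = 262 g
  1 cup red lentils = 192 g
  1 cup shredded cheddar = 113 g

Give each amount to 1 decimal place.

tomato paste: 393.0 g; shredded cheddar: 117.7 g; quinoa: 0.4 cup; red lentils: 208.0 g

The original recipe has 283.5 g of diced carrots, so the scaling factor is 189 ÷ 283.5 = 2/3.
tomato paste: 2.25 cup × 2/3 × 262 g/cup = 393.0 g
shredded cheddar: (1 cup + 9 tbsp = 1.5625 cup) × 2/3 × 113 g/cup ≈ 117.7 g
quinoa: 4 oz × 2/3 × 28.35 g/oz ÷ 170 g/cup ≈ 0.4 cup
red lentils: (1 cup + 10 tbsp = 1.625 cup) × 2/3 × 192 g/cup = 208.0 g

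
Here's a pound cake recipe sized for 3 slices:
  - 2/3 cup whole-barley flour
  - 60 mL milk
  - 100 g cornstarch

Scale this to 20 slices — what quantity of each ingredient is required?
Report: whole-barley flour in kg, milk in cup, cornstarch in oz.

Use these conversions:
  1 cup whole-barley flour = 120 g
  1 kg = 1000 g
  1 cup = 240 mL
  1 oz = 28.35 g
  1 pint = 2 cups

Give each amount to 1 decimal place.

whole-barley flour: 0.5 kg; milk: 1.7 cup; cornstarch: 23.5 oz

Scaling factor: 20/3.
whole-barley flour: 2/3 cup × 20/3 × 120 g/cup ÷ 1000 g/kg ≈ 0.5 kg
milk: 60 mL × 20/3 ÷ 240 mL/cup ≈ 1.7 cup
cornstarch: 100 g × 20/3 ÷ 28.35 g/oz ≈ 23.5 oz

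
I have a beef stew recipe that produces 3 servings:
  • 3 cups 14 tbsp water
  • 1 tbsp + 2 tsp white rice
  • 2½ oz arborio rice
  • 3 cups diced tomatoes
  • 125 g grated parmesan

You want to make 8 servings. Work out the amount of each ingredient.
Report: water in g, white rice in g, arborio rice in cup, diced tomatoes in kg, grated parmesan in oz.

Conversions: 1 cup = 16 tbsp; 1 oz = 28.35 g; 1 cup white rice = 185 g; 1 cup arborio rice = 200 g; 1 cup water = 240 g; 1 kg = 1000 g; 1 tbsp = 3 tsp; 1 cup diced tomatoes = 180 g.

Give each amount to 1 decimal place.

Scaling factor: 8/3.
water: (3 cup + 14 tbsp = 3.875 cup) × 8/3 × 240 g/cup = 2480.0 g
white rice: (1 tbsp + 2 tsp = 5/3 tbsp) × 8/3 ÷ 16 tbsp/cup × 185 g/cup ≈ 51.4 g
arborio rice: 2.5 oz × 8/3 × 28.35 g/oz ÷ 200 g/cup ≈ 0.9 cup
diced tomatoes: 3 cup × 8/3 × 180 g/cup ÷ 1000 g/kg ≈ 1.4 kg
grated parmesan: 125 g × 8/3 ÷ 28.35 g/oz ≈ 11.8 oz

water: 2480.0 g; white rice: 51.4 g; arborio rice: 0.9 cup; diced tomatoes: 1.4 kg; grated parmesan: 11.8 oz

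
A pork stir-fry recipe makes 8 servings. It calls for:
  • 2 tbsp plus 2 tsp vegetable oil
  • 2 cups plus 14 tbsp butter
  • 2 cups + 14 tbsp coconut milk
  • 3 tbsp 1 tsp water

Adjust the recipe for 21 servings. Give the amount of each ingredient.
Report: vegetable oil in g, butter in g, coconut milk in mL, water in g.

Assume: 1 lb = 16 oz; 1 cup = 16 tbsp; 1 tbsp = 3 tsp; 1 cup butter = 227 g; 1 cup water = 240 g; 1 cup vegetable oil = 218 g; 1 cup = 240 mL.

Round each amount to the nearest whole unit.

Scaling factor: 21/8 = 2.625.
vegetable oil: (2 tbsp + 2 tsp = 8/3 tbsp) × 21/8 ÷ 16 tbsp/cup × 218 g/cup ≈ 95 g
butter: (2 cup + 14 tbsp = 2.875 cup) × 21/8 × 227 g/cup ≈ 1713 g
coconut milk: (2 cup + 14 tbsp = 2.875 cup) × 21/8 × 240 mL/cup ≈ 1811 mL
water: (3 tbsp + 1 tsp = 10/3 tbsp) × 21/8 ÷ 16 tbsp/cup × 240 g/cup ≈ 131 g

vegetable oil: 95 g; butter: 1713 g; coconut milk: 1811 mL; water: 131 g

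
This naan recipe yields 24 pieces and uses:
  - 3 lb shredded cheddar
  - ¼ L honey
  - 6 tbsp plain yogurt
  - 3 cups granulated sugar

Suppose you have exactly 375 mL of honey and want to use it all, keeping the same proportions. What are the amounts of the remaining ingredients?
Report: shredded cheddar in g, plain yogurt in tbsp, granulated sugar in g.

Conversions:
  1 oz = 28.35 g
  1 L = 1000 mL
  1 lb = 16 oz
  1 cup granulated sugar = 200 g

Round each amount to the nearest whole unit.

The original recipe has 250 mL of honey, so the scaling factor is 375 ÷ 250 = 3/2 = 1.5.
shredded cheddar: 3 lb × 3/2 × 16 oz/lb × 28.35 g/oz ≈ 2041 g
plain yogurt: 6 tbsp × 3/2 = 9 tbsp
granulated sugar: 3 cup × 3/2 × 200 g/cup = 900 g

shredded cheddar: 2041 g; plain yogurt: 9 tbsp; granulated sugar: 900 g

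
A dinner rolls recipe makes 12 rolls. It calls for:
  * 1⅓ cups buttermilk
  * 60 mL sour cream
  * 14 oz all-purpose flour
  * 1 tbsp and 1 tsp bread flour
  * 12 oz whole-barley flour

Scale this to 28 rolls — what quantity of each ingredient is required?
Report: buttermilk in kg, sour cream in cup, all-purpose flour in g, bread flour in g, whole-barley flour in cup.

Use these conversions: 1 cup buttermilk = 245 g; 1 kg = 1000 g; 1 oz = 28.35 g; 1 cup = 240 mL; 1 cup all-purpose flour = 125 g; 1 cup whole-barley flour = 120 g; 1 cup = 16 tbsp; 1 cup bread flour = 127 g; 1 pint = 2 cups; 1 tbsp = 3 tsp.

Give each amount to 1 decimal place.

Scaling factor: 28/12 = 7/3.
buttermilk: 4/3 cup × 7/3 × 245 g/cup ÷ 1000 g/kg ≈ 0.8 kg
sour cream: 60 mL × 7/3 ÷ 240 mL/cup ≈ 0.6 cup
all-purpose flour: 14 oz × 7/3 × 28.35 g/oz = 926.1 g
bread flour: (1 tbsp + 1 tsp = 4/3 tbsp) × 7/3 ÷ 16 tbsp/cup × 127 g/cup ≈ 24.7 g
whole-barley flour: 12 oz × 7/3 × 28.35 g/oz ÷ 120 g/cup ≈ 6.6 cup

buttermilk: 0.8 kg; sour cream: 0.6 cup; all-purpose flour: 926.1 g; bread flour: 24.7 g; whole-barley flour: 6.6 cup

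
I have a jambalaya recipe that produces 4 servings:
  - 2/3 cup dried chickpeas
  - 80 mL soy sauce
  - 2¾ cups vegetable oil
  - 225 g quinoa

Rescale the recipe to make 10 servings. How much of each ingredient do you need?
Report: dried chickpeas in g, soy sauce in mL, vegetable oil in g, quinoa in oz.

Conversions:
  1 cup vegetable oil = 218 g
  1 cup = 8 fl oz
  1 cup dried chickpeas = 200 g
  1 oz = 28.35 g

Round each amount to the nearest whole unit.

Scaling factor: 10/4 = 5/2 = 2.5.
dried chickpeas: 2/3 cup × 5/2 × 200 g/cup ≈ 333 g
soy sauce: 80 mL × 5/2 = 200 mL
vegetable oil: 2.75 cup × 5/2 × 218 g/cup ≈ 1499 g
quinoa: 225 g × 5/2 ÷ 28.35 g/oz ≈ 20 oz

dried chickpeas: 333 g; soy sauce: 200 mL; vegetable oil: 1499 g; quinoa: 20 oz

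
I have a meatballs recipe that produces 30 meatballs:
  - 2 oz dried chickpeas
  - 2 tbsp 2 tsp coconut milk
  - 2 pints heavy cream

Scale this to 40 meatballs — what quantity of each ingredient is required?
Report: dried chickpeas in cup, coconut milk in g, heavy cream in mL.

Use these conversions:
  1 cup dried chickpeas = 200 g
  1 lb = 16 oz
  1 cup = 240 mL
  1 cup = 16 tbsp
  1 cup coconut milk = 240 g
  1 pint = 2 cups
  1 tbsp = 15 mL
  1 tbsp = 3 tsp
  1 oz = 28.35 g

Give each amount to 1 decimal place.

dried chickpeas: 0.4 cup; coconut milk: 53.3 g; heavy cream: 1280.0 mL

Scaling factor: 40/30 = 4/3.
dried chickpeas: 2 oz × 4/3 × 28.35 g/oz ÷ 200 g/cup ≈ 0.4 cup
coconut milk: (2 tbsp + 2 tsp = 8/3 tbsp) × 4/3 ÷ 16 tbsp/cup × 240 g/cup ≈ 53.3 g
heavy cream: 2 pint × 4/3 × 2 cup/pint × 240 mL/cup = 1280.0 mL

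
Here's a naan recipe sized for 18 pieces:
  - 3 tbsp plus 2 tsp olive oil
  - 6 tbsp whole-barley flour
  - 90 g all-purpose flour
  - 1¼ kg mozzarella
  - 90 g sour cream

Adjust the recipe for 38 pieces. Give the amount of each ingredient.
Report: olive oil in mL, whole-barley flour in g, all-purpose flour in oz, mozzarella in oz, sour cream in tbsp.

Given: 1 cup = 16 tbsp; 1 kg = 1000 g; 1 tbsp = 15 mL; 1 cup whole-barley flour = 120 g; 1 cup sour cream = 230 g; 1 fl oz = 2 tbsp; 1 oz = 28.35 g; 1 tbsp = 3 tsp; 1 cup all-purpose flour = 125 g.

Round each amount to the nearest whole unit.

Scaling factor: 38/18 = 19/9.
olive oil: (3 tbsp + 2 tsp = 11/3 tbsp) × 19/9 × 15 mL/tbsp ≈ 116 mL
whole-barley flour: 6 tbsp × 19/9 ÷ 16 tbsp/cup × 120 g/cup = 95 g
all-purpose flour: 90 g × 19/9 ÷ 28.35 g/oz ≈ 7 oz
mozzarella: 1.25 kg × 19/9 × 1000 g/kg ÷ 28.35 g/oz ≈ 93 oz
sour cream: 90 g × 19/9 ÷ 230 g/cup × 16 tbsp/cup ≈ 13 tbsp

olive oil: 116 mL; whole-barley flour: 95 g; all-purpose flour: 7 oz; mozzarella: 93 oz; sour cream: 13 tbsp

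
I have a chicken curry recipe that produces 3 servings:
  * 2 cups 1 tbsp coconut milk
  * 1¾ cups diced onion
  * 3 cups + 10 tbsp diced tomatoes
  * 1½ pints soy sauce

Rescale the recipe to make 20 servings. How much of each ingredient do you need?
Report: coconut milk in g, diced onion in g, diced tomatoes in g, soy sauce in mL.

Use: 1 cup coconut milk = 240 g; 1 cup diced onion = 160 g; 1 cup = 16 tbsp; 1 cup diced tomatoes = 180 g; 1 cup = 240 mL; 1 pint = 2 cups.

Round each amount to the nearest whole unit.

Scaling factor: 20/3.
coconut milk: (2 cup + 1 tbsp = 2.0625 cup) × 20/3 × 240 g/cup = 3300 g
diced onion: 1.75 cup × 20/3 × 160 g/cup ≈ 1867 g
diced tomatoes: (3 cup + 10 tbsp = 3.625 cup) × 20/3 × 180 g/cup = 4350 g
soy sauce: 1.5 pint × 20/3 × 2 cup/pint × 240 mL/cup = 4800 mL

coconut milk: 3300 g; diced onion: 1867 g; diced tomatoes: 4350 g; soy sauce: 4800 mL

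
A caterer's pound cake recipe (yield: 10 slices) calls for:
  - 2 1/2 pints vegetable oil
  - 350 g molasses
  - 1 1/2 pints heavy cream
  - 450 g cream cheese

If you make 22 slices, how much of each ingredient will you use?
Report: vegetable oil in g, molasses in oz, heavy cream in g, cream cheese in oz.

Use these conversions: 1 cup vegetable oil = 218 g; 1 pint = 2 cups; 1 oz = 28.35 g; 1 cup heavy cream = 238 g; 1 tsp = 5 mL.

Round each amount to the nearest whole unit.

Scaling factor: 22/10 = 11/5 = 2.2.
vegetable oil: 2.5 pint × 11/5 × 2 cup/pint × 218 g/cup = 2398 g
molasses: 350 g × 11/5 ÷ 28.35 g/oz ≈ 27 oz
heavy cream: 1.5 pint × 11/5 × 2 cup/pint × 238 g/cup ≈ 1571 g
cream cheese: 450 g × 11/5 ÷ 28.35 g/oz ≈ 35 oz

vegetable oil: 2398 g; molasses: 27 oz; heavy cream: 1571 g; cream cheese: 35 oz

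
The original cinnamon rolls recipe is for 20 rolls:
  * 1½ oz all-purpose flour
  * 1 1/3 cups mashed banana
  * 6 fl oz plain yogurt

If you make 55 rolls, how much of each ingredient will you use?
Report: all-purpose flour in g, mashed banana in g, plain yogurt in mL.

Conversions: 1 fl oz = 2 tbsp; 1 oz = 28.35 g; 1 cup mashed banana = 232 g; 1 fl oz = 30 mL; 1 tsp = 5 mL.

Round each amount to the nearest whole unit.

Scaling factor: 55/20 = 11/4 = 2.75.
all-purpose flour: 1.5 oz × 11/4 × 28.35 g/oz ≈ 117 g
mashed banana: 4/3 cup × 11/4 × 232 g/cup ≈ 851 g
plain yogurt: 6 fl oz × 11/4 × 30 mL/fl oz = 495 mL

all-purpose flour: 117 g; mashed banana: 851 g; plain yogurt: 495 mL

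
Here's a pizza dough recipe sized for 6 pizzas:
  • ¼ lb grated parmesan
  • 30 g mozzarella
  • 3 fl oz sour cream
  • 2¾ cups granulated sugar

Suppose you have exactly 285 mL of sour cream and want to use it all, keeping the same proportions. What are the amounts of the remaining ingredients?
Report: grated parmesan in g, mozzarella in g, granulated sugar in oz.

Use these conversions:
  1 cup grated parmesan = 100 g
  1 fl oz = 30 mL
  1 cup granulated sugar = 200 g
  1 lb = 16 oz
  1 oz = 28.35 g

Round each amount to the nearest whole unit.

The original recipe has 90 mL of sour cream, so the scaling factor is 285 ÷ 90 = 19/6.
grated parmesan: 0.25 lb × 19/6 × 16 oz/lb × 28.35 g/oz ≈ 359 g
mozzarella: 30 g × 19/6 = 95 g
granulated sugar: 2.75 cup × 19/6 × 200 g/cup ÷ 28.35 g/oz ≈ 61 oz

grated parmesan: 359 g; mozzarella: 95 g; granulated sugar: 61 oz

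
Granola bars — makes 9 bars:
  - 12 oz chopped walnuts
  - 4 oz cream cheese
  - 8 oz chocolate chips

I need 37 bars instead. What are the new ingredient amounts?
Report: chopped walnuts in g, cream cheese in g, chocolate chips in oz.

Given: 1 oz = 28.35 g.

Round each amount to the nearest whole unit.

chopped walnuts: 1399 g; cream cheese: 466 g; chocolate chips: 33 oz

Scaling factor: 37/9.
chopped walnuts: 12 oz × 37/9 × 28.35 g/oz ≈ 1399 g
cream cheese: 4 oz × 37/9 × 28.35 g/oz ≈ 466 g
chocolate chips: 8 oz × 37/9 ≈ 33 oz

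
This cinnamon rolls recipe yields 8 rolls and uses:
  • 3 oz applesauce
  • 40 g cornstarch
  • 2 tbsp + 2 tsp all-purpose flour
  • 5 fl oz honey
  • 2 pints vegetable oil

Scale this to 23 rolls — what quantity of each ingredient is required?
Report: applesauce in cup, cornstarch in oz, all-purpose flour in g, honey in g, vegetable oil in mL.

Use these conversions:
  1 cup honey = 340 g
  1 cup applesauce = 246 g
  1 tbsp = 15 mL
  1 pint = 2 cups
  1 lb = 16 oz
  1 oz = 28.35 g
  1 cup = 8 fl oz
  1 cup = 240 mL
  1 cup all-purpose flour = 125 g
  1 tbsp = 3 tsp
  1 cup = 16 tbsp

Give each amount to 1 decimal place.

applesauce: 1.0 cup; cornstarch: 4.1 oz; all-purpose flour: 59.9 g; honey: 610.9 g; vegetable oil: 2760.0 mL

Scaling factor: 23/8 = 2.875.
applesauce: 3 oz × 23/8 × 28.35 g/oz ÷ 246 g/cup ≈ 1.0 cup
cornstarch: 40 g × 23/8 ÷ 28.35 g/oz ≈ 4.1 oz
all-purpose flour: (2 tbsp + 2 tsp = 8/3 tbsp) × 23/8 ÷ 16 tbsp/cup × 125 g/cup ≈ 59.9 g
honey: 5 fl oz × 23/8 ÷ 8 fl oz/cup × 340 g/cup ≈ 610.9 g
vegetable oil: 2 pint × 23/8 × 2 cup/pint × 240 mL/cup = 2760.0 mL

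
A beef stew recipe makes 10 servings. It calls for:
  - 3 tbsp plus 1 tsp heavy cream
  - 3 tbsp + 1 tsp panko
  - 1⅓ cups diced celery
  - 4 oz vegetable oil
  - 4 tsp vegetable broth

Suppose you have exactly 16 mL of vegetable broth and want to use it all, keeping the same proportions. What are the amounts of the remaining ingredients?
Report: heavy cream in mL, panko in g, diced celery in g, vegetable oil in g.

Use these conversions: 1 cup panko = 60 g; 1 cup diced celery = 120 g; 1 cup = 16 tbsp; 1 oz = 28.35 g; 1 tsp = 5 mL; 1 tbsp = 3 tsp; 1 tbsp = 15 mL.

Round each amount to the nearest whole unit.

The original recipe has 20 mL of vegetable broth, so the scaling factor is 16 ÷ 20 = 4/5 = 0.8.
heavy cream: (3 tbsp + 1 tsp = 10/3 tbsp) × 4/5 × 15 mL/tbsp = 40 mL
panko: (3 tbsp + 1 tsp = 10/3 tbsp) × 4/5 ÷ 16 tbsp/cup × 60 g/cup = 10 g
diced celery: 4/3 cup × 4/5 × 120 g/cup = 128 g
vegetable oil: 4 oz × 4/5 × 28.35 g/oz ≈ 91 g

heavy cream: 40 mL; panko: 10 g; diced celery: 128 g; vegetable oil: 91 g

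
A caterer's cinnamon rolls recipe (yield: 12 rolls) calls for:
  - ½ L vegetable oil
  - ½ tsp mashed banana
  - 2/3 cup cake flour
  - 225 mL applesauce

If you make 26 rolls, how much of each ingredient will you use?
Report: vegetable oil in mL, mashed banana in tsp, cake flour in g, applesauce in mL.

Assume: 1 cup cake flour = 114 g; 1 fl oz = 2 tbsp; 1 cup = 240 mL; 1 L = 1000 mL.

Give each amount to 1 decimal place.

vegetable oil: 1083.3 mL; mashed banana: 1.1 tsp; cake flour: 164.7 g; applesauce: 487.5 mL

Scaling factor: 26/12 = 13/6.
vegetable oil: 0.5 L × 13/6 × 1000 mL/L ≈ 1083.3 mL
mashed banana: 0.5 tsp × 13/6 ≈ 1.1 tsp
cake flour: 2/3 cup × 13/6 × 114 g/cup ≈ 164.7 g
applesauce: 225 mL × 13/6 = 487.5 mL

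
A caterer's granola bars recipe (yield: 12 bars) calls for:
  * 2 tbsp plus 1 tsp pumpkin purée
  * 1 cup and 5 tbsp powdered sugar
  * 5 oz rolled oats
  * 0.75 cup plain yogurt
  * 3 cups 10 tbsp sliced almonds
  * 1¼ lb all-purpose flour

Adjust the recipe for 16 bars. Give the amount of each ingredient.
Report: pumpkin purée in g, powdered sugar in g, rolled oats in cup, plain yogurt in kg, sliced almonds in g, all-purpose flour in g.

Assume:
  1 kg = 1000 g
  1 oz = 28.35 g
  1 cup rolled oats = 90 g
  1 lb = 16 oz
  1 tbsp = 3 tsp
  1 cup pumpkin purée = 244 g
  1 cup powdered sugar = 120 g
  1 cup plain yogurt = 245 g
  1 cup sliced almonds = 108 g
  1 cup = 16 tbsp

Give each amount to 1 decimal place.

pumpkin purée: 47.4 g; powdered sugar: 210.0 g; rolled oats: 2.1 cup; plain yogurt: 0.2 kg; sliced almonds: 522.0 g; all-purpose flour: 756.0 g

Scaling factor: 16/12 = 4/3.
pumpkin purée: (2 tbsp + 1 tsp = 7/3 tbsp) × 4/3 ÷ 16 tbsp/cup × 244 g/cup ≈ 47.4 g
powdered sugar: (1 cup + 5 tbsp = 1.3125 cup) × 4/3 × 120 g/cup = 210.0 g
rolled oats: 5 oz × 4/3 × 28.35 g/oz ÷ 90 g/cup = 2.1 cup
plain yogurt: 0.75 cup × 4/3 × 245 g/cup ÷ 1000 g/kg ≈ 0.2 kg
sliced almonds: (3 cup + 10 tbsp = 3.625 cup) × 4/3 × 108 g/cup = 522.0 g
all-purpose flour: 1.25 lb × 4/3 × 16 oz/lb × 28.35 g/oz = 756.0 g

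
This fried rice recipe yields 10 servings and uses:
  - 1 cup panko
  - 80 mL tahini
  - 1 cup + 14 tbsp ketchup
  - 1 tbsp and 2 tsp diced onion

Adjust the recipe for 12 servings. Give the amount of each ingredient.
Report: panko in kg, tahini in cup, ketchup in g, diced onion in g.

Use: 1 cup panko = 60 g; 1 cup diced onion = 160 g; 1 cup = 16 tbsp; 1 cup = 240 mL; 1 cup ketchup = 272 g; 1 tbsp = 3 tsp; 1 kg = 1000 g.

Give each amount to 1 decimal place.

Scaling factor: 12/10 = 6/5 = 1.2.
panko: 1 cup × 6/5 × 60 g/cup ÷ 1000 g/kg ≈ 0.1 kg
tahini: 80 mL × 6/5 ÷ 240 mL/cup = 0.4 cup
ketchup: (1 cup + 14 tbsp = 1.875 cup) × 6/5 × 272 g/cup = 612.0 g
diced onion: (1 tbsp + 2 tsp = 5/3 tbsp) × 6/5 ÷ 16 tbsp/cup × 160 g/cup = 20.0 g

panko: 0.1 kg; tahini: 0.4 cup; ketchup: 612.0 g; diced onion: 20.0 g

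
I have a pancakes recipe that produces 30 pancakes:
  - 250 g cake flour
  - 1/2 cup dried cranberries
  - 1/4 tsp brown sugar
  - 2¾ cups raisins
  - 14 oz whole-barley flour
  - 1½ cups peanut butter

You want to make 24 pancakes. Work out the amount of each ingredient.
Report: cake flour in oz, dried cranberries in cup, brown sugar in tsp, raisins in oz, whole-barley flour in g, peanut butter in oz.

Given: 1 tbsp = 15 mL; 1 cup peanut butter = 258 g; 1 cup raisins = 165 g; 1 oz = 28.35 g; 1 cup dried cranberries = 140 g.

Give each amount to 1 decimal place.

cake flour: 7.1 oz; dried cranberries: 0.4 cup; brown sugar: 0.2 tsp; raisins: 12.8 oz; whole-barley flour: 317.5 g; peanut butter: 10.9 oz

Scaling factor: 24/30 = 4/5 = 0.8.
cake flour: 250 g × 4/5 ÷ 28.35 g/oz ≈ 7.1 oz
dried cranberries: 0.5 cup × 4/5 = 0.4 cup
brown sugar: 0.25 tsp × 4/5 = 0.2 tsp
raisins: 2.75 cup × 4/5 × 165 g/cup ÷ 28.35 g/oz ≈ 12.8 oz
whole-barley flour: 14 oz × 4/5 × 28.35 g/oz ≈ 317.5 g
peanut butter: 1.5 cup × 4/5 × 258 g/cup ÷ 28.35 g/oz ≈ 10.9 oz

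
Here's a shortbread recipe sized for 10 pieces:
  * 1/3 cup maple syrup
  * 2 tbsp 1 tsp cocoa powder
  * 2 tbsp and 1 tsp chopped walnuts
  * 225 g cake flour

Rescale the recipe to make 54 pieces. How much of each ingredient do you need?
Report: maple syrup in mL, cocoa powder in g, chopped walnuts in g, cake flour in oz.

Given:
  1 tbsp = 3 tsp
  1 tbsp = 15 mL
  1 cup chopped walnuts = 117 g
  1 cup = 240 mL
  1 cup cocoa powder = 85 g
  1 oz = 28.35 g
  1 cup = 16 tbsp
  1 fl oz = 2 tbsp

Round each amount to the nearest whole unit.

Scaling factor: 54/10 = 27/5 = 5.4.
maple syrup: 1/3 cup × 27/5 × 240 mL/cup = 432 mL
cocoa powder: (2 tbsp + 1 tsp = 7/3 tbsp) × 27/5 ÷ 16 tbsp/cup × 85 g/cup ≈ 67 g
chopped walnuts: (2 tbsp + 1 tsp = 7/3 tbsp) × 27/5 ÷ 16 tbsp/cup × 117 g/cup ≈ 92 g
cake flour: 225 g × 27/5 ÷ 28.35 g/oz ≈ 43 oz

maple syrup: 432 mL; cocoa powder: 67 g; chopped walnuts: 92 g; cake flour: 43 oz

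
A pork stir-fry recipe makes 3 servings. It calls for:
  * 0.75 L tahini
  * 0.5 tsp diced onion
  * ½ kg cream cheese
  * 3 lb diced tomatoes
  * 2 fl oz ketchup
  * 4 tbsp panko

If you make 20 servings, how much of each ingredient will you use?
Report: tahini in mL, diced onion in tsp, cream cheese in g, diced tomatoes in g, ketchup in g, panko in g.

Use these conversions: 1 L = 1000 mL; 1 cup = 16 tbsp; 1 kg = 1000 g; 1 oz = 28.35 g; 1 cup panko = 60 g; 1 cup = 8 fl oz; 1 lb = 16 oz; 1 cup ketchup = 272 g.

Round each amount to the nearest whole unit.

Scaling factor: 20/3.
tahini: 0.75 L × 20/3 × 1000 mL/L = 5000 mL
diced onion: 0.5 tsp × 20/3 ≈ 3 tsp
cream cheese: 0.5 kg × 20/3 × 1000 g/kg ≈ 3333 g
diced tomatoes: 3 lb × 20/3 × 16 oz/lb × 28.35 g/oz = 9072 g
ketchup: 2 fl oz × 20/3 ÷ 8 fl oz/cup × 272 g/cup ≈ 453 g
panko: 4 tbsp × 20/3 ÷ 16 tbsp/cup × 60 g/cup = 100 g

tahini: 5000 mL; diced onion: 3 tsp; cream cheese: 3333 g; diced tomatoes: 9072 g; ketchup: 453 g; panko: 100 g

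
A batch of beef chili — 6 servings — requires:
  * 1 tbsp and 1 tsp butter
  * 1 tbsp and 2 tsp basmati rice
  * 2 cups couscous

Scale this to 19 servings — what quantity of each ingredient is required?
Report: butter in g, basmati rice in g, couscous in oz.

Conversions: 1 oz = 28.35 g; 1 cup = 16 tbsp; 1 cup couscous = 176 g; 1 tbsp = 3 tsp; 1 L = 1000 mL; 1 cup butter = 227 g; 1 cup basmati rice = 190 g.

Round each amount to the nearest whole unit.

Scaling factor: 19/6.
butter: (1 tbsp + 1 tsp = 4/3 tbsp) × 19/6 ÷ 16 tbsp/cup × 227 g/cup ≈ 60 g
basmati rice: (1 tbsp + 2 tsp = 5/3 tbsp) × 19/6 ÷ 16 tbsp/cup × 190 g/cup ≈ 63 g
couscous: 2 cup × 19/6 × 176 g/cup ÷ 28.35 g/oz ≈ 39 oz

butter: 60 g; basmati rice: 63 g; couscous: 39 oz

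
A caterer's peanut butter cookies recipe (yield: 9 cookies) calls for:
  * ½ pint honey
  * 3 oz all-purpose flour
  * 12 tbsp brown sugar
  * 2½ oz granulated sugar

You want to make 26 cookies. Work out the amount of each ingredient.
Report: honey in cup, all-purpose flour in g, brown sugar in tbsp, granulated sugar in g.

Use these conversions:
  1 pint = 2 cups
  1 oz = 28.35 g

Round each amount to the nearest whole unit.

honey: 3 cup; all-purpose flour: 246 g; brown sugar: 35 tbsp; granulated sugar: 205 g

Scaling factor: 26/9.
honey: 0.5 pint × 26/9 × 2 cup/pint ≈ 3 cup
all-purpose flour: 3 oz × 26/9 × 28.35 g/oz ≈ 246 g
brown sugar: 12 tbsp × 26/9 ≈ 35 tbsp
granulated sugar: 2.5 oz × 26/9 × 28.35 g/oz ≈ 205 g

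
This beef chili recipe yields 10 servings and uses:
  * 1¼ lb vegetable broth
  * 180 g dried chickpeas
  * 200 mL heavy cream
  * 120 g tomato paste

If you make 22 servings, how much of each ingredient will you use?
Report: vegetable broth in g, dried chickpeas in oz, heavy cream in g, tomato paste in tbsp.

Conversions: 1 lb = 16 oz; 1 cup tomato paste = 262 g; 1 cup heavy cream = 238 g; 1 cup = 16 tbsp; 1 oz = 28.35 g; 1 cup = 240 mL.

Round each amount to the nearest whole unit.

Scaling factor: 22/10 = 11/5 = 2.2.
vegetable broth: 1.25 lb × 11/5 × 16 oz/lb × 28.35 g/oz ≈ 1247 g
dried chickpeas: 180 g × 11/5 ÷ 28.35 g/oz ≈ 14 oz
heavy cream: 200 mL × 11/5 ÷ 240 mL/cup × 238 g/cup ≈ 436 g
tomato paste: 120 g × 11/5 ÷ 262 g/cup × 16 tbsp/cup ≈ 16 tbsp

vegetable broth: 1247 g; dried chickpeas: 14 oz; heavy cream: 436 g; tomato paste: 16 tbsp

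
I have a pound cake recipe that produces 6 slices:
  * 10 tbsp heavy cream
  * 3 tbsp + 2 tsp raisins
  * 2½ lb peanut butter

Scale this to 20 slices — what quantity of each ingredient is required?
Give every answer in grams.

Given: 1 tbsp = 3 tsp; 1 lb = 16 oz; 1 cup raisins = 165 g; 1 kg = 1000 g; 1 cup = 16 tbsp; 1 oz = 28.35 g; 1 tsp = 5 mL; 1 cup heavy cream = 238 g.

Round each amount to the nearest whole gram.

Scaling factor: 20/6 = 10/3.
heavy cream: 10 tbsp × 10/3 ÷ 16 tbsp/cup × 238 g/cup ≈ 496 g
raisins: (3 tbsp + 2 tsp = 11/3 tbsp) × 10/3 ÷ 16 tbsp/cup × 165 g/cup ≈ 126 g
peanut butter: 2.5 lb × 10/3 × 16 oz/lb × 28.35 g/oz = 3780 g

heavy cream: 496 g; raisins: 126 g; peanut butter: 3780 g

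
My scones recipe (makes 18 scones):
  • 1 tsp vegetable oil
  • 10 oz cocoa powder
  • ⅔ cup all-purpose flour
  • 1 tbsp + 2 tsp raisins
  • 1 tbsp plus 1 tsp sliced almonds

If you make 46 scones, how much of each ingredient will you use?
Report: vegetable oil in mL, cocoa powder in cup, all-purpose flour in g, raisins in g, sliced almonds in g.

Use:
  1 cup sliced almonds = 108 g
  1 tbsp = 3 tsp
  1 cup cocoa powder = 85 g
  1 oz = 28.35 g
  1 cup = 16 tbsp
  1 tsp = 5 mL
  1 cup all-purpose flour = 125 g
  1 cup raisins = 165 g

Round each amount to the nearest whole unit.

Scaling factor: 46/18 = 23/9.
vegetable oil: 1 tsp × 23/9 × 5 mL/tsp ≈ 13 mL
cocoa powder: 10 oz × 23/9 × 28.35 g/oz ÷ 85 g/cup ≈ 9 cup
all-purpose flour: 2/3 cup × 23/9 × 125 g/cup ≈ 213 g
raisins: (1 tbsp + 2 tsp = 5/3 tbsp) × 23/9 ÷ 16 tbsp/cup × 165 g/cup ≈ 44 g
sliced almonds: (1 tbsp + 1 tsp = 4/3 tbsp) × 23/9 ÷ 16 tbsp/cup × 108 g/cup = 23 g

vegetable oil: 13 mL; cocoa powder: 9 cup; all-purpose flour: 213 g; raisins: 44 g; sliced almonds: 23 g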